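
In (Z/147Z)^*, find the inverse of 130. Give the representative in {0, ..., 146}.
Apply the extended Euclidean algorithm to (147, 130), tracking rows (r, s, t) with s·147 + t·130 = r. Each division r_prev = q·r_cur + r_new produces the new row as (previous row) − q·(current row):
  row A: (147, 1, 0)   [1·147 + 0·130 = 147]
  row B: (130, 0, 1)   [0·147 + 1·130 = 130]
  147 = 1·130 + 17   → row C = row A − 1·row B = (17, 1, −1)   [check: 1·147 − 1·130 = 17]
  130 = 7·17 + 11   → row D = row B − 7·row C = (11, −7, 8)   [check: −7·147 + 8·130 = 11]
  17 = 1·11 + 6   → row E = row C − 1·row D = (6, 8, −9)   [check: 8·147 − 9·130 = 6]
  11 = 1·6 + 5   → row F = row D − 1·row E = (5, −15, 17)   [check: −15·147 + 17·130 = 5]
  6 = 1·5 + 1   → row G = row E − 1·row F = (1, 23, −26)   [check: 23·147 − 26·130 = 1]
  5 = 5·1 + 0   → remainder 0, stop. gcd = 1 (last nonzero row G).
The gcd is 1, so 130 is invertible mod 147. The last nonzero row gives 23·147 − 26·130 = 1, so t = −26. So 130^(−1) ≡ −26 ≡ 121 (mod 147). Verify: 130 · 121 = 15730 ≡ 1 (mod 147). ✓

Final answer: 130^(−1) ≡ 121 (mod 147)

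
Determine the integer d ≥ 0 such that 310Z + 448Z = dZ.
(310, 448) = (2); d = 2

In the PID Z, (a, b) is generated by gcd(a, b). Compute gcd(448, 310) with the extended Euclidean algorithm, tracking rows (r, s, t) with s·448 + t·310 = r:
  row A: (448, 1, 0)   [1·448 + 0·310 = 448]
  row B: (310, 0, 1)   [0·448 + 1·310 = 310]
  448 = 1·310 + 138   → row C = row A − 1·row B = (138, 1, −1)   [check: 1·448 − 1·310 = 138]
  310 = 2·138 + 34   → row D = row B − 2·row C = (34, −2, 3)   [check: −2·448 + 3·310 = 34]
  138 = 4·34 + 2   → row E = row C − 4·row D = (2, 9, −13)   [check: 9·448 − 13·310 = 2]
  34 = 17·2 + 0   → remainder 0, stop. gcd = 2 (last nonzero row E).
So gcd(310, 448) = 2, with Bézout identity 9·448 − 13·310 = 2. Containment (⊇): the Bézout identity exhibits 2 as an element of (310, 448), giving (2) ⊆ (310, 448). Containment (⊆): since 2 | 310 and 2 | 448 (310 = 2·155, 448 = 2·224), every Z-linear combination of 310 and 448 is divisible by 2, so (310, 448) ⊆ (2). Therefore (310, 448) = (2), d = 2.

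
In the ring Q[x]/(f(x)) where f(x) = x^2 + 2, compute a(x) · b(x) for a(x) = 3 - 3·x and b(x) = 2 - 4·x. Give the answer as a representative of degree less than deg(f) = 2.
a · b ≡ -18·x - 18 (mod f(x))

First multiply in Q[x] without reducing: a · b = 12·x^2 - 18·x + 6. Now divide by f(x) = x^2 + 2, eliminating the leading term at each step:
  leading term 12·x^2: subtract (12)·f(x) = 12·x^2 + 24, leaving -18·x - 18
The degree is now < 2, so this is the remainder. Hence a · b ≡ -18·x - 18 in Q[x]/(f).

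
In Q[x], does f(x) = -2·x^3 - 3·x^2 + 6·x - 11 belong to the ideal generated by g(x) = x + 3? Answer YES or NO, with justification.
In Q[x] the ideal (g) consists of all multiples of g, so f ∈ (g) iff g | f, i.e. iff the remainder of f on division by g is 0. Divide f by g (g is monic, so eliminate the leading term of the running remainder at each step):
  leading term -2·x^3: subtract (-2·x^2)·g(x) = -2·x^3 - 6·x^2, leaving 3·x^2 + 6·x - 11
  leading term 3·x^2: subtract (3·x)·g(x) = 3·x^2 + 9·x, leaving -3·x - 11
  leading term -3·x: subtract (-3)·g(x) = -3·x - 9, leaving -2
The remainder r(x) = -2 ≠ 0 (and deg r < deg g), so g ∤ f, i.e. f ∉ (g).

Final answer: NO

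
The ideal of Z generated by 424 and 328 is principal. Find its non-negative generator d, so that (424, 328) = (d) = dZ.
(424, 328) = (8); d = 8

In the PID Z, (a, b) is generated by gcd(a, b). Compute gcd(424, 328) with the extended Euclidean algorithm, tracking rows (r, s, t) with s·424 + t·328 = r:
  row A: (424, 1, 0)   [1·424 + 0·328 = 424]
  row B: (328, 0, 1)   [0·424 + 1·328 = 328]
  424 = 1·328 + 96   → row C = row A − 1·row B = (96, 1, −1)   [check: 1·424 − 1·328 = 96]
  328 = 3·96 + 40   → row D = row B − 3·row C = (40, −3, 4)   [check: −3·424 + 4·328 = 40]
  96 = 2·40 + 16   → row E = row C − 2·row D = (16, 7, −9)   [check: 7·424 − 9·328 = 16]
  40 = 2·16 + 8   → row F = row D − 2·row E = (8, −17, 22)   [check: −17·424 + 22·328 = 8]
  16 = 2·8 + 0   → remainder 0, stop. gcd = 8 (last nonzero row F).
So gcd(424, 328) = 8, with Bézout identity −17·424 + 22·328 = 8. Containment (⊇): the Bézout identity exhibits 8 as an element of (424, 328), giving (8) ⊆ (424, 328). Containment (⊆): since 8 | 424 and 8 | 328 (424 = 8·53, 328 = 8·41), every Z-linear combination of 424 and 328 is divisible by 8, so (424, 328) ⊆ (8). Therefore (424, 328) = (8), d = 8.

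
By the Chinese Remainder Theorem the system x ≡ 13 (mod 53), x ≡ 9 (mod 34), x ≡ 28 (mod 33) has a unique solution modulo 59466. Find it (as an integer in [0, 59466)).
The moduli 53, 34, 33 are pairwise coprime, so by the CRT there is a unique solution mod 53·34·33 = 59466.
Solve by successive substitution. Start with x ≡ 13 (mod 53).
  Combine with x ≡ 9 (mod 34): write x = 13 + 53·t and require 13 + 53·t ≡ 9 (mod 34), i.e. 53·t ≡ 9 − 13 ≡ 30 (mod 34). Since 53^(−1) ≡ 9 (mod 34) (53 ≡ 19 (mod 34)), t ≡ 9·30 ≡ 32 (mod 34). So x ≡ 13 + 53·32 = 1709 (mod 1802).
  Combine with x ≡ 28 (mod 33): write x = 1709 + 1802·t and require 1709 + 1802·t ≡ 28 (mod 33), i.e. 1802·t ≡ 28 − 1709 ≡ 2 (mod 33). Since 1802^(−1) ≡ 5 (mod 33) (1802 ≡ 20 (mod 33)), t ≡ 5·2 ≡ 10 (mod 33). So x ≡ 1709 + 1802·10 = 19729 (mod 59466).
Unique solution in [0, 59466): x = 19729.

Final answer: x ≡ 19729 (mod 59466); the representative in [0, 59466) is 19729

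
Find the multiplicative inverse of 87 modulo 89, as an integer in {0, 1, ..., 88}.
Apply the extended Euclidean algorithm to (89, 87), tracking rows (r, s, t) with s·89 + t·87 = r. Each division r_prev = q·r_cur + r_new produces the new row as (previous row) − q·(current row):
  row A: (89, 1, 0)   [1·89 + 0·87 = 89]
  row B: (87, 0, 1)   [0·89 + 1·87 = 87]
  89 = 1·87 + 2   → row C = row A − 1·row B = (2, 1, −1)   [check: 1·89 − 1·87 = 2]
  87 = 43·2 + 1   → row D = row B − 43·row C = (1, −43, 44)   [check: −43·89 + 44·87 = 1]
  2 = 2·1 + 0   → remainder 0, stop. gcd = 1 (last nonzero row D).
The gcd is 1, so 87 is invertible mod 89. The last nonzero row gives −43·89 + 44·87 = 1, so t = 44. So 87^(−1) ≡ 44 (mod 89). Verify: 87 · 44 = 3828 ≡ 1 (mod 89). ✓

Final answer: 87^(−1) ≡ 44 (mod 89)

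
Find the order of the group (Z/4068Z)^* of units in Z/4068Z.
|(Z/4068Z)^*| = 1344

(Z/4068Z)^* consists of the classes a with gcd(a, 4068) = 1, so its order is φ(4068). φ is multiplicative, with φ(p^e) = p^e − p^(e−1). Factorise 4068 = 2^2 · 3^2 · 113. Then
  φ(4068) = (2^2 − 2^1) · (3^2 − 3^1) · (113 − 1) = 2 · 6 · 112 = 1344.
Thus |(Z/4068Z)^*| = 1344.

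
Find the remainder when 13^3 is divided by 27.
Use repeated squaring. Binary(3) = 11. Walk through the bits of the exponent 3 left-to-right: at each bit after the leading one, square the running value, then multiply by 13 if the bit is 1 (always reducing mod 27):
  bit 1 = 1 (leading): start with 13.
  bit 2 = 1: square 13^2 = 169 ≡ 7; bit is 1, so multiply 7·13 = 91 ≡ 10 (mod 27).
Final value: 13^3 ≡ 10 (mod 27).

Final answer: 10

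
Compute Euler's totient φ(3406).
φ(3406) = 1560

φ is multiplicative, with φ(p^e) = p^e − p^(e−1). Factorise 3406 = 2 · 13 · 131. Then
  φ(3406) = (2 − 1) · (13 − 1) · (131 − 1) = 1 · 12 · 130 = 1560.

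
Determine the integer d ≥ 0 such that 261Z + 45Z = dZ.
In the PID Z, (a, b) is generated by gcd(a, b). Compute gcd(261, 45) with the extended Euclidean algorithm, tracking rows (r, s, t) with s·261 + t·45 = r:
  row A: (261, 1, 0)   [1·261 + 0·45 = 261]
  row B: (45, 0, 1)   [0·261 + 1·45 = 45]
  261 = 5·45 + 36   → row C = row A − 5·row B = (36, 1, −5)   [check: 1·261 − 5·45 = 36]
  45 = 1·36 + 9   → row D = row B − 1·row C = (9, −1, 6)   [check: −1·261 + 6·45 = 9]
  36 = 4·9 + 0   → remainder 0, stop. gcd = 9 (last nonzero row D).
So gcd(261, 45) = 9, with Bézout identity −1·261 + 6·45 = 9. Containment (⊇): the Bézout identity exhibits 9 as an element of (261, 45), giving (9) ⊆ (261, 45). Containment (⊆): since 9 | 261 and 9 | 45 (261 = 9·29, 45 = 9·5), every Z-linear combination of 261 and 45 is divisible by 9, so (261, 45) ⊆ (9). Therefore (261, 45) = (9), d = 9.

Final answer: (261, 45) = (9); d = 9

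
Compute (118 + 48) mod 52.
Reduce the summands first: 118 ≡ 14 (mod 52), so 118 + 48 ≡ 14 + 48 (mod 52). 14 + 48 = 62; 62 = 1·52 + 10, so (118 + 48) mod 52 = 10.

Final answer: 10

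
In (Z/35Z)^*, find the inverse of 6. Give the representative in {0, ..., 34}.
Apply the extended Euclidean algorithm to (35, 6), tracking rows (r, s, t) with s·35 + t·6 = r. Each division r_prev = q·r_cur + r_new produces the new row as (previous row) − q·(current row):
  row A: (35, 1, 0)   [1·35 + 0·6 = 35]
  row B: (6, 0, 1)   [0·35 + 1·6 = 6]
  35 = 5·6 + 5   → row C = row A − 5·row B = (5, 1, −5)   [check: 1·35 − 5·6 = 5]
  6 = 1·5 + 1   → row D = row B − 1·row C = (1, −1, 6)   [check: −1·35 + 6·6 = 1]
  5 = 5·1 + 0   → remainder 0, stop. gcd = 1 (last nonzero row D).
The gcd is 1, so 6 is invertible mod 35. The last nonzero row gives −1·35 + 6·6 = 1, so t = 6. So 6^(−1) ≡ 6 (mod 35). Verify: 6 · 6 = 36 ≡ 1 (mod 35). ✓

Final answer: 6^(−1) ≡ 6 (mod 35)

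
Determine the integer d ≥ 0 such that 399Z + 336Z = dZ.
In the PID Z, (a, b) is generated by gcd(a, b). Compute gcd(399, 336) with the extended Euclidean algorithm, tracking rows (r, s, t) with s·399 + t·336 = r:
  row A: (399, 1, 0)   [1·399 + 0·336 = 399]
  row B: (336, 0, 1)   [0·399 + 1·336 = 336]
  399 = 1·336 + 63   → row C = row A − 1·row B = (63, 1, −1)   [check: 1·399 − 1·336 = 63]
  336 = 5·63 + 21   → row D = row B − 5·row C = (21, −5, 6)   [check: −5·399 + 6·336 = 21]
  63 = 3·21 + 0   → remainder 0, stop. gcd = 21 (last nonzero row D).
So gcd(399, 336) = 21, with Bézout identity −5·399 + 6·336 = 21. Containment (⊇): the Bézout identity exhibits 21 as an element of (399, 336), giving (21) ⊆ (399, 336). Containment (⊆): since 21 | 399 and 21 | 336 (399 = 21·19, 336 = 21·16), every Z-linear combination of 399 and 336 is divisible by 21, so (399, 336) ⊆ (21). Therefore (399, 336) = (21), d = 21.

Final answer: (399, 336) = (21); d = 21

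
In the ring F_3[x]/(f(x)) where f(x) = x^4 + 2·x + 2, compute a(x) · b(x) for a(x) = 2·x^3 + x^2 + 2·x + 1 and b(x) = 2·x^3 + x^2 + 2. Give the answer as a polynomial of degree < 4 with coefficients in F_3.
Multiply as integer polynomials: a · b = 4·x^6 + 4·x^5 + 5·x^4 + 8·x^3 + 3·x^2 + 4·x + 2. Reducing coefficients mod 3: a · b ≡ x^6 + x^5 + 2·x^4 + 2·x^3 + x + 2. Now divide by f(x) = x^4 + 2·x + 2 in F_3[x], eliminating the leading term at each step:
  leading term x^6: subtract (x^2)·f(x) = x^6 + 2·x^3 + 2·x^2, leaving x^5 + 2·x^4 + x^2 + x + 2 (coefficients mod 3)
  leading term x^5: subtract (x)·f(x) = x^5 + 2·x^2 + 2·x, leaving 2·x^4 + 2·x^2 + 2·x + 2 (coefficients mod 3)
  leading term 2·x^4: subtract (2)·f(x) = 2·x^4 + x + 1, leaving 2·x^2 + x + 1 (coefficients mod 3)
The degree is now < 4, so this is the remainder. Hence a · b ≡ 2·x^2 + x + 1 in F_3[x]/(f).

Final answer: a · b ≡ 2·x^2 + x + 1 (mod f(x))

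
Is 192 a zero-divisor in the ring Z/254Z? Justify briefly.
gcd(192, 254) = 2 > 1, so 192 is not a unit in Z/254Z. In Z/nZ every nonzero non-unit is a zero-divisor: explicitly, take b = 254/gcd = 127 ≠ 0 (mod 254); then 192·127 = 24384 = 96·254, i.e. 192·127 ≡ 0 (mod 254). So 192 is a zero-divisor.

Final answer: YES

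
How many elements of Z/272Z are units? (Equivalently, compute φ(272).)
Z/272Z has φ(272) = 128 units

An element a ∈ Z/272Z is a unit iff gcd(a, 272) = 1, so the number of units is φ(272). φ is multiplicative, with φ(p^e) = p^e − p^(e−1). Factorise 272 = 2^4 · 17. Then
  φ(272) = (2^4 − 2^3) · (17 − 1) = 8 · 16 = 128.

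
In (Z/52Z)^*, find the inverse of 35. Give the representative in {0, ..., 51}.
Apply the extended Euclidean algorithm to (52, 35), tracking rows (r, s, t) with s·52 + t·35 = r. Each division r_prev = q·r_cur + r_new produces the new row as (previous row) − q·(current row):
  row A: (52, 1, 0)   [1·52 + 0·35 = 52]
  row B: (35, 0, 1)   [0·52 + 1·35 = 35]
  52 = 1·35 + 17   → row C = row A − 1·row B = (17, 1, −1)   [check: 1·52 − 1·35 = 17]
  35 = 2·17 + 1   → row D = row B − 2·row C = (1, −2, 3)   [check: −2·52 + 3·35 = 1]
  17 = 17·1 + 0   → remainder 0, stop. gcd = 1 (last nonzero row D).
The gcd is 1, so 35 is invertible mod 52. The last nonzero row gives −2·52 + 3·35 = 1, so t = 3. So 35^(−1) ≡ 3 (mod 52). Verify: 35 · 3 = 105 ≡ 1 (mod 52). ✓

Final answer: 35^(−1) ≡ 3 (mod 52)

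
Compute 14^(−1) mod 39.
14^(−1) ≡ 14 (mod 39)

Apply the extended Euclidean algorithm to (39, 14), tracking rows (r, s, t) with s·39 + t·14 = r. Each division r_prev = q·r_cur + r_new produces the new row as (previous row) − q·(current row):
  row A: (39, 1, 0)   [1·39 + 0·14 = 39]
  row B: (14, 0, 1)   [0·39 + 1·14 = 14]
  39 = 2·14 + 11   → row C = row A − 2·row B = (11, 1, −2)   [check: 1·39 − 2·14 = 11]
  14 = 1·11 + 3   → row D = row B − 1·row C = (3, −1, 3)   [check: −1·39 + 3·14 = 3]
  11 = 3·3 + 2   → row E = row C − 3·row D = (2, 4, −11)   [check: 4·39 − 11·14 = 2]
  3 = 1·2 + 1   → row F = row D − 1·row E = (1, −5, 14)   [check: −5·39 + 14·14 = 1]
  2 = 2·1 + 0   → remainder 0, stop. gcd = 1 (last nonzero row F).
The gcd is 1, so 14 is invertible mod 39. The last nonzero row gives −5·39 + 14·14 = 1, so t = 14. So 14^(−1) ≡ 14 (mod 39). Verify: 14 · 14 = 196 ≡ 1 (mod 39). ✓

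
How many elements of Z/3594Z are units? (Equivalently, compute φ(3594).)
An element a ∈ Z/3594Z is a unit iff gcd(a, 3594) = 1, so the number of units is φ(3594). φ is multiplicative, with φ(p^e) = p^e − p^(e−1). Factorise 3594 = 2 · 3 · 599. Then
  φ(3594) = (2 − 1) · (3 − 1) · (599 − 1) = 1 · 2 · 598 = 1196.

Final answer: Z/3594Z has φ(3594) = 1196 units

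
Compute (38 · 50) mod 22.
Reduce the factors first: 38 ≡ 16, 50 ≡ 6 (mod 22), so 38 · 50 ≡ 16 · 6 (mod 22). 16 · 6 = 96. Dividing by 22: 96 = 4·22 + 8. So (38 · 50) mod 22 = 8.

Final answer: 8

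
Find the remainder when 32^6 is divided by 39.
Use repeated squaring. Binary(6) = 110. Walk through the bits of the exponent 6 left-to-right: at each bit after the leading one, square the running value, then multiply by 32 if the bit is 1 (always reducing mod 39):
  bit 1 = 1 (leading): start with 32.
  bit 2 = 1: square 32^2 = 1024 ≡ 10; bit is 1, so multiply 10·32 = 320 ≡ 8 (mod 39).
  bit 3 = 0: square 8^2 = 64 ≡ 25 (mod 39).
Final value: 32^6 ≡ 25 (mod 39).

Final answer: 25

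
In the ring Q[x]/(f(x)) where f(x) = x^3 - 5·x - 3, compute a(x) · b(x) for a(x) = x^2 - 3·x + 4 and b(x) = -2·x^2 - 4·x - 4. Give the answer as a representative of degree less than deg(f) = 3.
First multiply in Q[x] without reducing: a · b = -2·x^4 + 2·x^3 - 4·x - 16. Now divide by f(x) = x^3 - 5·x - 3, eliminating the leading term at each step:
  leading term -2·x^4: subtract (-2·x)·f(x) = -2·x^4 + 10·x^2 + 6·x, leaving 2·x^3 - 10·x^2 - 10·x - 16
  leading term 2·x^3: subtract (2)·f(x) = 2·x^3 - 10·x - 6, leaving -10·x^2 - 10
The degree is now < 3, so this is the remainder. Hence a · b ≡ -10·x^2 - 10 in Q[x]/(f).

Final answer: a · b ≡ -10·x^2 - 10 (mod f(x))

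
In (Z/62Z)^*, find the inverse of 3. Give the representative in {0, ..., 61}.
Apply the extended Euclidean algorithm to (62, 3), tracking rows (r, s, t) with s·62 + t·3 = r. Each division r_prev = q·r_cur + r_new produces the new row as (previous row) − q·(current row):
  row A: (62, 1, 0)   [1·62 + 0·3 = 62]
  row B: (3, 0, 1)   [0·62 + 1·3 = 3]
  62 = 20·3 + 2   → row C = row A − 20·row B = (2, 1, −20)   [check: 1·62 − 20·3 = 2]
  3 = 1·2 + 1   → row D = row B − 1·row C = (1, −1, 21)   [check: −1·62 + 21·3 = 1]
  2 = 2·1 + 0   → remainder 0, stop. gcd = 1 (last nonzero row D).
The gcd is 1, so 3 is invertible mod 62. The last nonzero row gives −1·62 + 21·3 = 1, so t = 21. So 3^(−1) ≡ 21 (mod 62). Verify: 3 · 21 = 63 ≡ 1 (mod 62). ✓

Final answer: 3^(−1) ≡ 21 (mod 62)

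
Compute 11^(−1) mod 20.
11^(−1) ≡ 11 (mod 20)

Apply the extended Euclidean algorithm to (20, 11), tracking rows (r, s, t) with s·20 + t·11 = r. Each division r_prev = q·r_cur + r_new produces the new row as (previous row) − q·(current row):
  row A: (20, 1, 0)   [1·20 + 0·11 = 20]
  row B: (11, 0, 1)   [0·20 + 1·11 = 11]
  20 = 1·11 + 9   → row C = row A − 1·row B = (9, 1, −1)   [check: 1·20 − 1·11 = 9]
  11 = 1·9 + 2   → row D = row B − 1·row C = (2, −1, 2)   [check: −1·20 + 2·11 = 2]
  9 = 4·2 + 1   → row E = row C − 4·row D = (1, 5, −9)   [check: 5·20 − 9·11 = 1]
  2 = 2·1 + 0   → remainder 0, stop. gcd = 1 (last nonzero row E).
The gcd is 1, so 11 is invertible mod 20. The last nonzero row gives 5·20 − 9·11 = 1, so t = −9. So 11^(−1) ≡ −9 ≡ 11 (mod 20). Verify: 11 · 11 = 121 ≡ 1 (mod 20). ✓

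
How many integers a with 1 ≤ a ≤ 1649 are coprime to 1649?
The number of a ∈ {1, ..., 1649} with gcd(a, 1649) = 1 is by definition Euler's totient φ(1649). φ is multiplicative, with φ(p^e) = p^e − p^(e−1). Factorise 1649 = 17 · 97. Then
  φ(1649) = (17 − 1) · (97 − 1) = 16 · 96 = 1536.
So there are 1536 such integers.

Final answer: 1536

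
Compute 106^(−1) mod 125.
106^(−1) ≡ 46 (mod 125)

Apply the extended Euclidean algorithm to (125, 106), tracking rows (r, s, t) with s·125 + t·106 = r. Each division r_prev = q·r_cur + r_new produces the new row as (previous row) − q·(current row):
  row A: (125, 1, 0)   [1·125 + 0·106 = 125]
  row B: (106, 0, 1)   [0·125 + 1·106 = 106]
  125 = 1·106 + 19   → row C = row A − 1·row B = (19, 1, −1)   [check: 1·125 − 1·106 = 19]
  106 = 5·19 + 11   → row D = row B − 5·row C = (11, −5, 6)   [check: −5·125 + 6·106 = 11]
  19 = 1·11 + 8   → row E = row C − 1·row D = (8, 6, −7)   [check: 6·125 − 7·106 = 8]
  11 = 1·8 + 3   → row F = row D − 1·row E = (3, −11, 13)   [check: −11·125 + 13·106 = 3]
  8 = 2·3 + 2   → row G = row E − 2·row F = (2, 28, −33)   [check: 28·125 − 33·106 = 2]
  3 = 1·2 + 1   → row H = row F − 1·row G = (1, −39, 46)   [check: −39·125 + 46·106 = 1]
  2 = 2·1 + 0   → remainder 0, stop. gcd = 1 (last nonzero row H).
The gcd is 1, so 106 is invertible mod 125. The last nonzero row gives −39·125 + 46·106 = 1, so t = 46. So 106^(−1) ≡ 46 (mod 125). Verify: 106 · 46 = 4876 ≡ 1 (mod 125). ✓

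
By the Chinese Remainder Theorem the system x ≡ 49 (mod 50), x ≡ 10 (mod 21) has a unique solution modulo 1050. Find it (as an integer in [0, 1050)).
The moduli 50, 21 are pairwise coprime, so by the CRT there is a unique solution mod 50·21 = 1050.
Solve by successive substitution. Start with x ≡ 49 (mod 50).
  Combine with x ≡ 10 (mod 21): write x = 49 + 50·t and require 49 + 50·t ≡ 10 (mod 21), i.e. 50·t ≡ 10 − 49 ≡ 3 (mod 21). Since 50^(−1) ≡ 8 (mod 21) (50 ≡ 8 (mod 21)), t ≡ 8·3 ≡ 3 (mod 21). So x ≡ 49 + 50·3 = 199 (mod 1050).
Unique solution in [0, 1050): x = 199.

Final answer: x ≡ 199 (mod 1050); the representative in [0, 1050) is 199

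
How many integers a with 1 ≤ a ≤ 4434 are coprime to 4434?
1476

The number of a ∈ {1, ..., 4434} with gcd(a, 4434) = 1 is by definition Euler's totient φ(4434). φ is multiplicative, with φ(p^e) = p^e − p^(e−1). Factorise 4434 = 2 · 3 · 739. Then
  φ(4434) = (2 − 1) · (3 − 1) · (739 − 1) = 1 · 2 · 738 = 1476.
So there are 1476 such integers.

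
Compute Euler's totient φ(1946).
φ is multiplicative, with φ(p^e) = p^e − p^(e−1). Factorise 1946 = 2 · 7 · 139. Then
  φ(1946) = (2 − 1) · (7 − 1) · (139 − 1) = 1 · 6 · 138 = 828.

Final answer: φ(1946) = 828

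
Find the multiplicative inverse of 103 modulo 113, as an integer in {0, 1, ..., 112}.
103^(−1) ≡ 79 (mod 113)

Apply the extended Euclidean algorithm to (113, 103), tracking rows (r, s, t) with s·113 + t·103 = r. Each division r_prev = q·r_cur + r_new produces the new row as (previous row) − q·(current row):
  row A: (113, 1, 0)   [1·113 + 0·103 = 113]
  row B: (103, 0, 1)   [0·113 + 1·103 = 103]
  113 = 1·103 + 10   → row C = row A − 1·row B = (10, 1, −1)   [check: 1·113 − 1·103 = 10]
  103 = 10·10 + 3   → row D = row B − 10·row C = (3, −10, 11)   [check: −10·113 + 11·103 = 3]
  10 = 3·3 + 1   → row E = row C − 3·row D = (1, 31, −34)   [check: 31·113 − 34·103 = 1]
  3 = 3·1 + 0   → remainder 0, stop. gcd = 1 (last nonzero row E).
The gcd is 1, so 103 is invertible mod 113. The last nonzero row gives 31·113 − 34·103 = 1, so t = −34. So 103^(−1) ≡ −34 ≡ 79 (mod 113). Verify: 103 · 79 = 8137 ≡ 1 (mod 113). ✓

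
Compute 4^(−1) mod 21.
Apply the extended Euclidean algorithm to (21, 4), tracking rows (r, s, t) with s·21 + t·4 = r. Each division r_prev = q·r_cur + r_new produces the new row as (previous row) − q·(current row):
  row A: (21, 1, 0)   [1·21 + 0·4 = 21]
  row B: (4, 0, 1)   [0·21 + 1·4 = 4]
  21 = 5·4 + 1   → row C = row A − 5·row B = (1, 1, −5)   [check: 1·21 − 5·4 = 1]
  4 = 4·1 + 0   → remainder 0, stop. gcd = 1 (last nonzero row C).
The gcd is 1, so 4 is invertible mod 21. The last nonzero row gives 1·21 − 5·4 = 1, so t = −5. So 4^(−1) ≡ −5 ≡ 16 (mod 21). Verify: 4 · 16 = 64 ≡ 1 (mod 21). ✓

Final answer: 4^(−1) ≡ 16 (mod 21)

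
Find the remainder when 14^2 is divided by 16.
Use repeated squaring. Binary(2) = 10. Walk through the bits of the exponent 2 left-to-right: at each bit after the leading one, square the running value, then multiply by 14 if the bit is 1 (always reducing mod 16):
  bit 1 = 1 (leading): start with 14.
  bit 2 = 0: square 14^2 = 196 ≡ 4 (mod 16).
Final value: 14^2 ≡ 4 (mod 16).

Final answer: 4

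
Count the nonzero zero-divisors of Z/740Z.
In Z/740Z each nonzero element is either a unit (gcd with 740 is 1) or a zero-divisor (gcd > 1). The number of units is φ(740): factorise 740 = 2^2 · 5 · 37, so φ(740) = (2^2 − 2^1) · (5 − 1) · (37 − 1) = 2 · 4 · 36 = 288. The nonzero elements number 740 − 1 = 739. Hence the nonzero zero-divisors number 739 − 288 = 451.

Final answer: Z/740Z has 451 nonzero zero-divisors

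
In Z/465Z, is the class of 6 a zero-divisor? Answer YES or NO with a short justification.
YES

gcd(6, 465) = 3 > 1, so 6 is not a unit in Z/465Z. In Z/nZ every nonzero non-unit is a zero-divisor: explicitly, take b = 465/gcd = 155 ≠ 0 (mod 465); then 6·155 = 930 = 2·465, i.e. 6·155 ≡ 0 (mod 465). So 6 is a zero-divisor.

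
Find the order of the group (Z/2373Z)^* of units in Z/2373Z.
(Z/2373Z)^* consists of the classes a with gcd(a, 2373) = 1, so its order is φ(2373). φ is multiplicative, with φ(p^e) = p^e − p^(e−1). Factorise 2373 = 3 · 7 · 113. Then
  φ(2373) = (3 − 1) · (7 − 1) · (113 − 1) = 2 · 6 · 112 = 1344.
Thus |(Z/2373Z)^*| = 1344.

Final answer: |(Z/2373Z)^*| = 1344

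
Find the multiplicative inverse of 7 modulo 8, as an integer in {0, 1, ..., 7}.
7^(−1) ≡ 7 (mod 8)

Apply the extended Euclidean algorithm to (8, 7), tracking rows (r, s, t) with s·8 + t·7 = r. Each division r_prev = q·r_cur + r_new produces the new row as (previous row) − q·(current row):
  row A: (8, 1, 0)   [1·8 + 0·7 = 8]
  row B: (7, 0, 1)   [0·8 + 1·7 = 7]
  8 = 1·7 + 1   → row C = row A − 1·row B = (1, 1, −1)   [check: 1·8 − 1·7 = 1]
  7 = 7·1 + 0   → remainder 0, stop. gcd = 1 (last nonzero row C).
The gcd is 1, so 7 is invertible mod 8. The last nonzero row gives 1·8 − 1·7 = 1, so t = −1. So 7^(−1) ≡ −1 ≡ 7 (mod 8). Verify: 7 · 7 = 49 ≡ 1 (mod 8). ✓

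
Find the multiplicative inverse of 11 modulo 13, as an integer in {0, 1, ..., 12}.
11^(−1) ≡ 6 (mod 13)

Apply the extended Euclidean algorithm to (13, 11), tracking rows (r, s, t) with s·13 + t·11 = r. Each division r_prev = q·r_cur + r_new produces the new row as (previous row) − q·(current row):
  row A: (13, 1, 0)   [1·13 + 0·11 = 13]
  row B: (11, 0, 1)   [0·13 + 1·11 = 11]
  13 = 1·11 + 2   → row C = row A − 1·row B = (2, 1, −1)   [check: 1·13 − 1·11 = 2]
  11 = 5·2 + 1   → row D = row B − 5·row C = (1, −5, 6)   [check: −5·13 + 6·11 = 1]
  2 = 2·1 + 0   → remainder 0, stop. gcd = 1 (last nonzero row D).
The gcd is 1, so 11 is invertible mod 13. The last nonzero row gives −5·13 + 6·11 = 1, so t = 6. So 11^(−1) ≡ 6 (mod 13). Verify: 11 · 6 = 66 ≡ 1 (mod 13). ✓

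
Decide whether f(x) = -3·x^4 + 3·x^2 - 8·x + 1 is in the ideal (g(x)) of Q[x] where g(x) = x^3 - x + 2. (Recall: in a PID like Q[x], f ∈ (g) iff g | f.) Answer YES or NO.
NO

In Q[x] the ideal (g) consists of all multiples of g, so f ∈ (g) iff g | f, i.e. iff the remainder of f on division by g is 0. Divide f by g (g is monic, so eliminate the leading term of the running remainder at each step):
  leading term -3·x^4: subtract (-3·x)·g(x) = -3·x^4 + 3·x^2 - 6·x, leaving 1 - 2·x
The remainder r(x) = 1 - 2·x ≠ 0 (and deg r < deg g), so g ∤ f, i.e. f ∉ (g).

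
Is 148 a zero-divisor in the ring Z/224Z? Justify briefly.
gcd(148, 224) = 4 > 1, so 148 is not a unit in Z/224Z. In Z/nZ every nonzero non-unit is a zero-divisor: explicitly, take b = 224/gcd = 56 ≠ 0 (mod 224); then 148·56 = 8288 = 37·224, i.e. 148·56 ≡ 0 (mod 224). So 148 is a zero-divisor.

Final answer: YES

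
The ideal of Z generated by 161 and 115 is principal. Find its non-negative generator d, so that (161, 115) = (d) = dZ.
In the PID Z, (a, b) is generated by gcd(a, b). Compute gcd(161, 115) with the extended Euclidean algorithm, tracking rows (r, s, t) with s·161 + t·115 = r:
  row A: (161, 1, 0)   [1·161 + 0·115 = 161]
  row B: (115, 0, 1)   [0·161 + 1·115 = 115]
  161 = 1·115 + 46   → row C = row A − 1·row B = (46, 1, −1)   [check: 1·161 − 1·115 = 46]
  115 = 2·46 + 23   → row D = row B − 2·row C = (23, −2, 3)   [check: −2·161 + 3·115 = 23]
  46 = 2·23 + 0   → remainder 0, stop. gcd = 23 (last nonzero row D).
So gcd(161, 115) = 23, with Bézout identity −2·161 + 3·115 = 23. Containment (⊇): the Bézout identity exhibits 23 as an element of (161, 115), giving (23) ⊆ (161, 115). Containment (⊆): since 23 | 161 and 23 | 115 (161 = 23·7, 115 = 23·5), every Z-linear combination of 161 and 115 is divisible by 23, so (161, 115) ⊆ (23). Therefore (161, 115) = (23), d = 23.

Final answer: (161, 115) = (23); d = 23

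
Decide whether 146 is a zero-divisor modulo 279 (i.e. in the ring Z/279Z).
NO

gcd(146, 279) = 1, so 146 is a unit in Z/279Z (it has a multiplicative inverse). A unit cannot be a zero-divisor: if 146·b ≡ 0 then multiplying both sides by 146^(−1) gives b ≡ 0. So 146 is not a zero-divisor.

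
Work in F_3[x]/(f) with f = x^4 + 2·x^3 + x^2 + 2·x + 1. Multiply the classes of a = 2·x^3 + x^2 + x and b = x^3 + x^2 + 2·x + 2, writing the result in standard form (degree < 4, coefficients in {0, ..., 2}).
Multiply as integer polynomials: a · b = 2·x^6 + 3·x^5 + 6·x^4 + 7·x^3 + 4·x^2 + 2·x. Reducing coefficients mod 3: a · b ≡ 2·x^6 + x^3 + x^2 + 2·x. Now divide by f(x) = x^4 + 2·x^3 + x^2 + 2·x + 1 in F_3[x], eliminating the leading term at each step:
  leading term 2·x^6: subtract (2·x^2)·f(x) = 2·x^6 + x^5 + 2·x^4 + x^3 + 2·x^2, leaving 2·x^5 + x^4 + 2·x^2 + 2·x (coefficients mod 3)
  leading term 2·x^5: subtract (2·x)·f(x) = 2·x^5 + x^4 + 2·x^3 + x^2 + 2·x, leaving x^3 + x^2 (coefficients mod 3)
The degree is now < 4, so this is the remainder. Hence a · b ≡ x^3 + x^2 in F_3[x]/(f).

Final answer: a · b ≡ x^3 + x^2 (mod f(x))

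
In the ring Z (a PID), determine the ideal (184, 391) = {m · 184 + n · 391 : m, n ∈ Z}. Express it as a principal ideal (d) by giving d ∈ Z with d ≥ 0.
In the PID Z, (a, b) is generated by gcd(a, b). Compute gcd(391, 184) with the extended Euclidean algorithm, tracking rows (r, s, t) with s·391 + t·184 = r:
  row A: (391, 1, 0)   [1·391 + 0·184 = 391]
  row B: (184, 0, 1)   [0·391 + 1·184 = 184]
  391 = 2·184 + 23   → row C = row A − 2·row B = (23, 1, −2)   [check: 1·391 − 2·184 = 23]
  184 = 8·23 + 0   → remainder 0, stop. gcd = 23 (last nonzero row C).
So gcd(184, 391) = 23, with Bézout identity 1·391 − 2·184 = 23. Containment (⊇): the Bézout identity exhibits 23 as an element of (184, 391), giving (23) ⊆ (184, 391). Containment (⊆): since 23 | 184 and 23 | 391 (184 = 23·8, 391 = 23·17), every Z-linear combination of 184 and 391 is divisible by 23, so (184, 391) ⊆ (23). Therefore (184, 391) = (23), d = 23.

Final answer: (184, 391) = (23); d = 23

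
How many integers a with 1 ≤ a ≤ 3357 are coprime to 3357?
The number of a ∈ {1, ..., 3357} with gcd(a, 3357) = 1 is by definition Euler's totient φ(3357). φ is multiplicative, with φ(p^e) = p^e − p^(e−1). Factorise 3357 = 3^2 · 373. Then
  φ(3357) = (3^2 − 3^1) · (373 − 1) = 6 · 372 = 2232.
So there are 2232 such integers.

Final answer: 2232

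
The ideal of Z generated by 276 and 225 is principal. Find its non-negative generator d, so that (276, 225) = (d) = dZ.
(276, 225) = (3); d = 3

In the PID Z, (a, b) is generated by gcd(a, b). Compute gcd(276, 225) with the extended Euclidean algorithm, tracking rows (r, s, t) with s·276 + t·225 = r:
  row A: (276, 1, 0)   [1·276 + 0·225 = 276]
  row B: (225, 0, 1)   [0·276 + 1·225 = 225]
  276 = 1·225 + 51   → row C = row A − 1·row B = (51, 1, −1)   [check: 1·276 − 1·225 = 51]
  225 = 4·51 + 21   → row D = row B − 4·row C = (21, −4, 5)   [check: −4·276 + 5·225 = 21]
  51 = 2·21 + 9   → row E = row C − 2·row D = (9, 9, −11)   [check: 9·276 − 11·225 = 9]
  21 = 2·9 + 3   → row F = row D − 2·row E = (3, −22, 27)   [check: −22·276 + 27·225 = 3]
  9 = 3·3 + 0   → remainder 0, stop. gcd = 3 (last nonzero row F).
So gcd(276, 225) = 3, with Bézout identity −22·276 + 27·225 = 3. Containment (⊇): the Bézout identity exhibits 3 as an element of (276, 225), giving (3) ⊆ (276, 225). Containment (⊆): since 3 | 276 and 3 | 225 (276 = 3·92, 225 = 3·75), every Z-linear combination of 276 and 225 is divisible by 3, so (276, 225) ⊆ (3). Therefore (276, 225) = (3), d = 3.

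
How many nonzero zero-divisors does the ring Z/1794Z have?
In Z/1794Z each nonzero element is either a unit (gcd with 1794 is 1) or a zero-divisor (gcd > 1). The number of units is φ(1794): factorise 1794 = 2 · 3 · 13 · 23, so φ(1794) = (2 − 1) · (3 − 1) · (13 − 1) · (23 − 1) = 1 · 2 · 12 · 22 = 528. The nonzero elements number 1794 − 1 = 1793. Hence the nonzero zero-divisors number 1793 − 528 = 1265.

Final answer: Z/1794Z has 1265 nonzero zero-divisors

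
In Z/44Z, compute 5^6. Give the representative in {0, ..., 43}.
Use repeated squaring. Binary(6) = 110. Walk through the bits of the exponent 6 left-to-right: at each bit after the leading one, square the running value, then multiply by 5 if the bit is 1 (always reducing mod 44):
  bit 1 = 1 (leading): start with 5.
  bit 2 = 1: square 5^2 = 25; bit is 1, so multiply 25·5 = 125 ≡ 37 (mod 44).
  bit 3 = 0: square 37^2 = 1369 ≡ 5 (mod 44).
Final value: 5^6 ≡ 5 (mod 44).

Final answer: 5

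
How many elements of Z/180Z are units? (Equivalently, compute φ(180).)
Z/180Z has φ(180) = 48 units

An element a ∈ Z/180Z is a unit iff gcd(a, 180) = 1, so the number of units is φ(180). φ is multiplicative, with φ(p^e) = p^e − p^(e−1). Factorise 180 = 2^2 · 3^2 · 5. Then
  φ(180) = (2^2 − 2^1) · (3^2 − 3^1) · (5 − 1) = 2 · 6 · 4 = 48.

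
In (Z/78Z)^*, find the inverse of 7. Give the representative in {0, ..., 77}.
Apply the extended Euclidean algorithm to (78, 7), tracking rows (r, s, t) with s·78 + t·7 = r. Each division r_prev = q·r_cur + r_new produces the new row as (previous row) − q·(current row):
  row A: (78, 1, 0)   [1·78 + 0·7 = 78]
  row B: (7, 0, 1)   [0·78 + 1·7 = 7]
  78 = 11·7 + 1   → row C = row A − 11·row B = (1, 1, −11)   [check: 1·78 − 11·7 = 1]
  7 = 7·1 + 0   → remainder 0, stop. gcd = 1 (last nonzero row C).
The gcd is 1, so 7 is invertible mod 78. The last nonzero row gives 1·78 − 11·7 = 1, so t = −11. So 7^(−1) ≡ −11 ≡ 67 (mod 78). Verify: 7 · 67 = 469 ≡ 1 (mod 78). ✓

Final answer: 7^(−1) ≡ 67 (mod 78)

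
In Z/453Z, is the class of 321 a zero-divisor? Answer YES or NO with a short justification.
YES

gcd(321, 453) = 3 > 1, so 321 is not a unit in Z/453Z. In Z/nZ every nonzero non-unit is a zero-divisor: explicitly, take b = 453/gcd = 151 ≠ 0 (mod 453); then 321·151 = 48471 = 107·453, i.e. 321·151 ≡ 0 (mod 453). So 321 is a zero-divisor.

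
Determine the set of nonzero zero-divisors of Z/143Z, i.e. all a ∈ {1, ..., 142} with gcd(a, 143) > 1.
nonzero zero-divisors of Z/143Z = {11, 13, 22, 26, 33, 39, 44, 52, 55, 65, 66, 77, 78, 88, 91, 99, 104, 110, 117, 121, 130, 132}

An element a ∈ Z/143Z (with a ≠ 0) is a zero-divisor iff gcd(a, 143) > 1 (because a is a unit precisely when gcd(a, n) = 1, and in Z/nZ every nonzero, non-unit element is a zero-divisor). Scan a = 1, ..., 142 and keep those with gcd(a, 143) > 1:
  gcd(11, 143) = 11, gcd(13, 143) = 13, gcd(22, 143) = 11, gcd(26, 143) = 13, gcd(33, 143) = 11, gcd(39, 143) = 13, gcd(44, 143) = 11, gcd(52, 143) = 13, gcd(55, 143) = 11, gcd(65, 143) = 13, gcd(66, 143) = 11, gcd(77, 143) = 11, gcd(78, 143) = 13, gcd(88, 143) = 11, gcd(91, 143) = 13, gcd(99, 143) = 11, gcd(104, 143) = 13, gcd(110, 143) = 11, gcd(117, 143) = 13, gcd(121, 143) = 11, gcd(130, 143) = 13, gcd(132, 143) = 11.
All other a ∈ {1, ..., 142} have gcd(a, 143) = 1 and are units. So the nonzero zero-divisors are exactly the 22 values of a appearing in this scan.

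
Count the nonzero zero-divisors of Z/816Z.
Z/816Z has 559 nonzero zero-divisors

In Z/816Z each nonzero element is either a unit (gcd with 816 is 1) or a zero-divisor (gcd > 1). The number of units is φ(816): factorise 816 = 2^4 · 3 · 17, so φ(816) = (2^4 − 2^3) · (3 − 1) · (17 − 1) = 8 · 2 · 16 = 256. The nonzero elements number 816 − 1 = 815. Hence the nonzero zero-divisors number 815 − 256 = 559.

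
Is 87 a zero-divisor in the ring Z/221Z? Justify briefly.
NO

gcd(87, 221) = 1, so 87 is a unit in Z/221Z (it has a multiplicative inverse). A unit cannot be a zero-divisor: if 87·b ≡ 0 then multiplying both sides by 87^(−1) gives b ≡ 0. So 87 is not a zero-divisor.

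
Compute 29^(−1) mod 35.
29^(−1) ≡ 29 (mod 35)

Apply the extended Euclidean algorithm to (35, 29), tracking rows (r, s, t) with s·35 + t·29 = r. Each division r_prev = q·r_cur + r_new produces the new row as (previous row) − q·(current row):
  row A: (35, 1, 0)   [1·35 + 0·29 = 35]
  row B: (29, 0, 1)   [0·35 + 1·29 = 29]
  35 = 1·29 + 6   → row C = row A − 1·row B = (6, 1, −1)   [check: 1·35 − 1·29 = 6]
  29 = 4·6 + 5   → row D = row B − 4·row C = (5, −4, 5)   [check: −4·35 + 5·29 = 5]
  6 = 1·5 + 1   → row E = row C − 1·row D = (1, 5, −6)   [check: 5·35 − 6·29 = 1]
  5 = 5·1 + 0   → remainder 0, stop. gcd = 1 (last nonzero row E).
The gcd is 1, so 29 is invertible mod 35. The last nonzero row gives 5·35 − 6·29 = 1, so t = −6. So 29^(−1) ≡ −6 ≡ 29 (mod 35). Verify: 29 · 29 = 841 ≡ 1 (mod 35). ✓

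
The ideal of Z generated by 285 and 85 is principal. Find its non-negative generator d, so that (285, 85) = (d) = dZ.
(285, 85) = (5); d = 5

In the PID Z, (a, b) is generated by gcd(a, b). Compute gcd(285, 85) with the extended Euclidean algorithm, tracking rows (r, s, t) with s·285 + t·85 = r:
  row A: (285, 1, 0)   [1·285 + 0·85 = 285]
  row B: (85, 0, 1)   [0·285 + 1·85 = 85]
  285 = 3·85 + 30   → row C = row A − 3·row B = (30, 1, −3)   [check: 1·285 − 3·85 = 30]
  85 = 2·30 + 25   → row D = row B − 2·row C = (25, −2, 7)   [check: −2·285 + 7·85 = 25]
  30 = 1·25 + 5   → row E = row C − 1·row D = (5, 3, −10)   [check: 3·285 − 10·85 = 5]
  25 = 5·5 + 0   → remainder 0, stop. gcd = 5 (last nonzero row E).
So gcd(285, 85) = 5, with Bézout identity 3·285 − 10·85 = 5. Containment (⊇): the Bézout identity exhibits 5 as an element of (285, 85), giving (5) ⊆ (285, 85). Containment (⊆): since 5 | 285 and 5 | 85 (285 = 5·57, 85 = 5·17), every Z-linear combination of 285 and 85 is divisible by 5, so (285, 85) ⊆ (5). Therefore (285, 85) = (5), d = 5.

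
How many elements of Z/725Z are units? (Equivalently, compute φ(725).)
An element a ∈ Z/725Z is a unit iff gcd(a, 725) = 1, so the number of units is φ(725). φ is multiplicative, with φ(p^e) = p^e − p^(e−1). Factorise 725 = 5^2 · 29. Then
  φ(725) = (5^2 − 5^1) · (29 − 1) = 20 · 28 = 560.

Final answer: Z/725Z has φ(725) = 560 units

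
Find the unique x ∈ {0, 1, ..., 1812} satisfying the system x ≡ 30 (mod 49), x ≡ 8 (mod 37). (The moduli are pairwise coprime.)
The moduli 49, 37 are pairwise coprime, so by the CRT there is a unique solution mod 49·37 = 1813.
Solve by successive substitution. Start with x ≡ 30 (mod 49).
  Combine with x ≡ 8 (mod 37): write x = 30 + 49·t and require 30 + 49·t ≡ 8 (mod 37), i.e. 49·t ≡ 8 − 30 ≡ 15 (mod 37). Since 49^(−1) ≡ 34 (mod 37) (49 ≡ 12 (mod 37)), t ≡ 34·15 ≡ 29 (mod 37). So x ≡ 30 + 49·29 = 1451 (mod 1813).
Unique solution in [0, 1813): x = 1451.

Final answer: x ≡ 1451 (mod 1813); the representative in [0, 1813) is 1451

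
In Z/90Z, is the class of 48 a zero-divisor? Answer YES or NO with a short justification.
gcd(48, 90) = 6 > 1, so 48 is not a unit in Z/90Z. In Z/nZ every nonzero non-unit is a zero-divisor: explicitly, take b = 90/gcd = 15 ≠ 0 (mod 90); then 48·15 = 720 = 8·90, i.e. 48·15 ≡ 0 (mod 90). So 48 is a zero-divisor.

Final answer: YES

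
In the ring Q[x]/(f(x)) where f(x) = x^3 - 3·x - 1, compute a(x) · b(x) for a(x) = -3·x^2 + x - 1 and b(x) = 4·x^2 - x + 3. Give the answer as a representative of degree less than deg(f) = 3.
First multiply in Q[x] without reducing: a · b = -12·x^4 + 7·x^3 - 14·x^2 + 4·x - 3. Now divide by f(x) = x^3 - 3·x - 1, eliminating the leading term at each step:
  leading term -12·x^4: subtract (-12·x)·f(x) = -12·x^4 + 36·x^2 + 12·x, leaving 7·x^3 - 50·x^2 - 8·x - 3
  leading term 7·x^3: subtract (7)·f(x) = 7·x^3 - 21·x - 7, leaving -50·x^2 + 13·x + 4
The degree is now < 3, so this is the remainder. Hence a · b ≡ -50·x^2 + 13·x + 4 in Q[x]/(f).

Final answer: a · b ≡ -50·x^2 + 13·x + 4 (mod f(x))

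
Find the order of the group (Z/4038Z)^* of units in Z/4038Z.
(Z/4038Z)^* consists of the classes a with gcd(a, 4038) = 1, so its order is φ(4038). φ is multiplicative, with φ(p^e) = p^e − p^(e−1). Factorise 4038 = 2 · 3 · 673. Then
  φ(4038) = (2 − 1) · (3 − 1) · (673 − 1) = 1 · 2 · 672 = 1344.
Thus |(Z/4038Z)^*| = 1344.

Final answer: |(Z/4038Z)^*| = 1344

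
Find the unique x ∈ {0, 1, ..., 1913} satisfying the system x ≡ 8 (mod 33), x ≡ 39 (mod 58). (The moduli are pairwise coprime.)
The moduli 33, 58 are pairwise coprime, so by the CRT there is a unique solution mod 33·58 = 1914.
Solve by successive substitution. Start with x ≡ 8 (mod 33).
  Combine with x ≡ 39 (mod 58): write x = 8 + 33·t and require 8 + 33·t ≡ 39 (mod 58), i.e. 33·t ≡ 39 − 8 ≡ 31 (mod 58). Since 33^(−1) ≡ 51 (mod 58), t ≡ 51·31 ≡ 15 (mod 58). So x ≡ 8 + 33·15 = 503 (mod 1914).
Unique solution in [0, 1914): x = 503.

Final answer: x ≡ 503 (mod 1914); the representative in [0, 1914) is 503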